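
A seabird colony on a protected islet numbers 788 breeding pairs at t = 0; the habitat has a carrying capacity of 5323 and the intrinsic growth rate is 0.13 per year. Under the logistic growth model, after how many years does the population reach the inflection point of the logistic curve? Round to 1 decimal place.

13.5 years

Logistic growth is fastest at N = K/2 = 2661.5.
A = (K − N₀)/N₀ = 5.7551. Set K/(1 + A·e^(−rt)) = K/2 → A·e^(−rt) = 1.
e^(−0.13t) = 1/5.7551 = 0.17376, so t = ln(5.7551)/0.13 = 1.7501/0.13 = 13.462.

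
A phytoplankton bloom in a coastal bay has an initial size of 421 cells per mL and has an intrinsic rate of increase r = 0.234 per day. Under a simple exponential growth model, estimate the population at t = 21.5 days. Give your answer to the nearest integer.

64449 cells per mL

N(t) = N₀·e^(rt) = 421 × e^(0.234×21.5) = 421 × e^5.031.
e^5.031 ≈ 153.09, so N ≈ 421 × 153.09 = 64449.2.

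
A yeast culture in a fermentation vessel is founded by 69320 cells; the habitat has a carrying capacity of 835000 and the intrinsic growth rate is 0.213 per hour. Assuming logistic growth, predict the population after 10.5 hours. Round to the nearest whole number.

383024 cells

A = (K − N₀)/N₀ = (835000 − 69320)/69320 = 11.046.
N(t) = K/(1 + A·e^(−rt)) = 835000/(1 + 11.046×e^(−0.213×10.5)).
e^(−2.236) = 0.10683; denominator = 1 + 11.046×0.10683 = 2.18.
N = 835000/2.18 = 383024.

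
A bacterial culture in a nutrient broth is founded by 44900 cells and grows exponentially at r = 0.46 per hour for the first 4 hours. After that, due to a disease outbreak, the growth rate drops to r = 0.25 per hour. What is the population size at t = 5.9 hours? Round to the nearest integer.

454609 cells

Phase 1: N(4) = 44900·e^(0.46×4) = 44900·e^1.84 = 282715.
Phase 2 runs for 5.9 − 4 = 1.9 hours at r = 0.25.
N(5.9) = 282715·e^(0.25×1.9) = 282715·e^0.475 = 454609.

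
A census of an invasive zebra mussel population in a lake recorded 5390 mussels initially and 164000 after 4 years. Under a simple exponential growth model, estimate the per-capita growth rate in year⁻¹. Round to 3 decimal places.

0.854 per year

From N(t) = N₀·e^(rt): e^(r·4) = 164000/5390 = 30.427.
r·4 = ln(30.427) = 3.4153, so r = 3.4153/4 = 0.85383.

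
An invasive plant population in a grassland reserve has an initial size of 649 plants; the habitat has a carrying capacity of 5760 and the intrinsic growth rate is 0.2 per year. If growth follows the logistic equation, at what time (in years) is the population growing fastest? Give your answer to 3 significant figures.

Logistic growth is fastest at N = K/2 = 2880.
A = (K − N₀)/N₀ = 7.8752. Set K/(1 + A·e^(−rt)) = K/2 → A·e^(−rt) = 1.
e^(−0.2t) = 1/7.8752 = 0.126981, so t = ln(7.8752)/0.2 = 2.0637/0.2 = 10.319.

10.3 years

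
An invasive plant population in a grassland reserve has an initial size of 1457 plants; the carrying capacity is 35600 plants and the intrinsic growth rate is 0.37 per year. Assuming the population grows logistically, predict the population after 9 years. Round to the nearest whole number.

19361 plants

A = (K − N₀)/N₀ = (35600 − 1457)/1457 = 23.434.
N(t) = K/(1 + A·e^(−rt)) = 35600/(1 + 23.434×e^(−0.37×9)).
e^(−3.33) = 0.035793; denominator = 1 + 23.434×0.035793 = 1.8388.
N = 35600/1.8388 = 19360.8.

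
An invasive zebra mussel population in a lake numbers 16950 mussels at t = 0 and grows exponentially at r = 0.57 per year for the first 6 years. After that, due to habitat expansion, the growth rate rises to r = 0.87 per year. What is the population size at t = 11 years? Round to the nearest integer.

40145588 mussels

Phase 1: N(6) = 16950·e^(0.57×6) = 16950·e^3.42 = 518152.
Phase 2 runs for 11 − 6 = 5 years at r = 0.87.
N(11) = 518152·e^(0.87×5) = 518152·e^4.35 = 4.014559×10^7.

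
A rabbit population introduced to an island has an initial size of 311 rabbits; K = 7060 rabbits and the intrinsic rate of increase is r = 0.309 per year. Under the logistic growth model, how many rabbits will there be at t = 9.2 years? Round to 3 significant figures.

A = (K − N₀)/N₀ = (7060 − 311)/311 = 21.701.
N(t) = K/(1 + A·e^(−rt)) = 7060/(1 + 21.701×e^(−0.309×9.2)).
e^(−2.843) = 0.058262; denominator = 1 + 21.701×0.058262 = 2.2643.
N = 7060/2.2643 = 3117.9.

3120 rabbits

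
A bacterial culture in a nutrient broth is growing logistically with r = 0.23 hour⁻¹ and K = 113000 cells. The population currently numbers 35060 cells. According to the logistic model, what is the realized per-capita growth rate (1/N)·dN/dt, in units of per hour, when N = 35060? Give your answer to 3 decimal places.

0.159 per hour

(1/N)·dN/dt = r(1 − N/K) = 0.23 × (1 − 35060/113000).
= 0.23 × 0.68973 = 0.15864.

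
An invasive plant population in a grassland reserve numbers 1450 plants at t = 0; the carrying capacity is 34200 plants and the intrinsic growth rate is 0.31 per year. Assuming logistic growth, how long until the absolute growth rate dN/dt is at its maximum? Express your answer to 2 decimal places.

10.06 years

Logistic growth is fastest at N = K/2 = 17100.
A = (K − N₀)/N₀ = 22.586. Set K/(1 + A·e^(−rt)) = K/2 → A·e^(−rt) = 1.
e^(−0.31t) = 1/22.586 = 0.0442748, so t = ln(22.586)/0.31 = 3.1173/0.31 = 10.056.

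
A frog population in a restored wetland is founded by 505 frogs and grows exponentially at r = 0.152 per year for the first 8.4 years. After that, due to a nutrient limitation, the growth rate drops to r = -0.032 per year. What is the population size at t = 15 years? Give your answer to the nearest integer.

Phase 1: N(8.4) = 505·e^(0.152×8.4) = 505·e^1.277 = 1810.5.
Phase 2 runs for 15 − 8.4 = 6.6 years at r = -0.032.
N(15) = 1810.5·e^(-0.032×6.6) = 1810.5·e^-0.2112 = 1465.8.

1466 frogs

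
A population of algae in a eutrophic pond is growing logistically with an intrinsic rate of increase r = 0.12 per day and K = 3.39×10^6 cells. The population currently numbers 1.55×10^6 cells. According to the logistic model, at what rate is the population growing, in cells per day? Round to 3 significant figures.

dN/dt = rN(1 − N/K) = 0.12 × 1.55×10^6 × (1 − 1.55×10^6/3.39×10^6).
1 − 1.55×10^6/3.39×10^6 = 0.54277; dN/dt = 0.12 × 1.55×10^6 × 0.54277 = 1.00956×10^5.

101000 cells per day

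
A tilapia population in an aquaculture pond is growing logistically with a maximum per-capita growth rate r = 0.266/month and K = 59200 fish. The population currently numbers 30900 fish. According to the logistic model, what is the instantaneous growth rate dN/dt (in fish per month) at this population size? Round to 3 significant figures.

dN/dt = rN(1 − N/K) = 0.266 × 30900 × (1 − 30900/59200).
1 − 30900/59200 = 0.47804; dN/dt = 0.266 × 30900 × 0.47804 = 3929.2.

3930 fish per month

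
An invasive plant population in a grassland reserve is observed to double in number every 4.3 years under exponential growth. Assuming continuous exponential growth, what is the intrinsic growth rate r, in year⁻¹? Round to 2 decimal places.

0.16 per year

r = ln(2)/t_d = 0.6931/4.3 = 0.1612.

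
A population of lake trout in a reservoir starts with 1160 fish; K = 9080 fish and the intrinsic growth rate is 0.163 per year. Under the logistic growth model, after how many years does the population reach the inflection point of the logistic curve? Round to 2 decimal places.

Logistic growth is fastest at N = K/2 = 4540.
A = (K − N₀)/N₀ = 6.8276. Set K/(1 + A·e^(−rt)) = K/2 → A·e^(−rt) = 1.
e^(−0.163t) = 1/6.8276 = 0.146465, so t = ln(6.8276)/0.163 = 1.921/0.163 = 11.785.

11.79 years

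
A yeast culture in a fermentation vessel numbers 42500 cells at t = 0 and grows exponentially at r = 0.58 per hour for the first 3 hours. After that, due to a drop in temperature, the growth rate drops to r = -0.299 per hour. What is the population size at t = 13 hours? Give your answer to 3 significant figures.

Phase 1: N(3) = 42500·e^(0.58×3) = 42500·e^1.74 = 242137.
Phase 2 runs for 13 − 3 = 10 hours at r = -0.299.
N(13) = 242137·e^(-0.299×10) = 242137·e^-2.99 = 12176.5.

12200 cells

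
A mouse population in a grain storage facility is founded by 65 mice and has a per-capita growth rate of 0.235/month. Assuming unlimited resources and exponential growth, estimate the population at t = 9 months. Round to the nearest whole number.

N(t) = N₀·e^(rt) = 65 × e^(0.235×9) = 65 × e^2.115.
e^2.115 ≈ 8.2896, so N ≈ 65 × 8.2896 = 538.823.

539 mice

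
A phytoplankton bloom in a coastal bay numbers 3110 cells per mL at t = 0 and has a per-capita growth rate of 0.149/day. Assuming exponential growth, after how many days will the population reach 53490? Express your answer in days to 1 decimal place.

Set N₀·e^(rt) = 53490: e^(0.149·t) = 53490/3110 = 17.199.
0.149·t = ln(17.199) = 2.8449, so t = 2.8449/0.149 = 19.093.

19.1 days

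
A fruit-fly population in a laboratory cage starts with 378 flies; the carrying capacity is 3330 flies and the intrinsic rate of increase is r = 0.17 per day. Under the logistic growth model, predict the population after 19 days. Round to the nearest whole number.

2544 flies

A = (K − N₀)/N₀ = (3330 − 378)/378 = 7.8095.
N(t) = K/(1 + A·e^(−rt)) = 3330/(1 + 7.8095×e^(−0.17×19)).
e^(−3.23) = 0.039557; denominator = 1 + 7.8095×0.039557 = 1.3089.
N = 3330/1.3089 = 2544.07.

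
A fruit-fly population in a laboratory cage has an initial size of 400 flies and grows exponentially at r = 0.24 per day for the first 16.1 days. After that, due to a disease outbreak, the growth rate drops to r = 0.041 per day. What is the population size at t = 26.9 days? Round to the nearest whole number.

29681 flies

Phase 1: N(16.1) = 400·e^(0.24×16.1) = 400·e^3.864 = 19062.2.
Phase 2 runs for 26.9 − 16.1 = 10.8 days at r = 0.041.
N(26.9) = 19062.2·e^(0.041×10.8) = 19062.2·e^0.4428 = 29681.1.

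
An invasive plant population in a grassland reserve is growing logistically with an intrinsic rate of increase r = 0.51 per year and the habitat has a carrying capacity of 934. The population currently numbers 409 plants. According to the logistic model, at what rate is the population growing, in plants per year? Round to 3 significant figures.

dN/dt = rN(1 − N/K) = 0.51 × 409 × (1 − 409/934).
1 − 409/934 = 0.5621; dN/dt = 0.51 × 409 × 0.5621 = 117.25.

117 plants per year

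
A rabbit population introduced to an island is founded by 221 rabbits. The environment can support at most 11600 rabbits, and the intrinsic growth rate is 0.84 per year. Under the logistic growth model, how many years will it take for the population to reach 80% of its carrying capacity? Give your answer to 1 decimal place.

A = (K − N₀)/N₀ = (11600 − 221)/221 = 51.489.
Solve 11600/(1 + 51.489·e^(−0.84t)) = 9280: 1 + 51.489·e^(−0.84t) = 1.25, so e^(−0.84t) = 0.00485544.
−0.84·t = ln(0.00485544) = -5.3277, so t = 5.3277/0.84 = 6.3424.

6.3 years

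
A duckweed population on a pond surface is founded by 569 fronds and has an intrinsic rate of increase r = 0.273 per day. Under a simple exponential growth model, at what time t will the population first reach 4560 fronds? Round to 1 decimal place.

Set N₀·e^(rt) = 4560: e^(0.273·t) = 4560/569 = 8.0141.
0.273·t = ln(8.0141) = 2.0812, so t = 2.0812/0.273 = 7.6234.

7.6 days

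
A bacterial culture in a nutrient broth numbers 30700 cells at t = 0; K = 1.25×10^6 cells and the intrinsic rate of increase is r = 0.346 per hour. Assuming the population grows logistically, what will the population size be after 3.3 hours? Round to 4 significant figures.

A = (K − N₀)/N₀ = (1.25×10^6 − 30700)/30700 = 39.717.
N(t) = K/(1 + A·e^(−rt)) = 1.25×10^6/(1 + 39.717×e^(−0.346×3.3)).
e^(−1.142) = 0.31924; denominator = 1 + 39.717×0.31924 = 13.679.
N = 1.25×10^6/13.679 = 91379.

91380 cells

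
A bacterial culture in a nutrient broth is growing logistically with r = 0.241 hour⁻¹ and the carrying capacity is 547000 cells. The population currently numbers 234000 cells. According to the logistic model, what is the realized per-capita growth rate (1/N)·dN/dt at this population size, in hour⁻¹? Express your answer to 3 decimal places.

0.138 per hour

(1/N)·dN/dt = r(1 − N/K) = 0.241 × (1 − 234000/547000).
= 0.241 × 0.57221 = 0.1379.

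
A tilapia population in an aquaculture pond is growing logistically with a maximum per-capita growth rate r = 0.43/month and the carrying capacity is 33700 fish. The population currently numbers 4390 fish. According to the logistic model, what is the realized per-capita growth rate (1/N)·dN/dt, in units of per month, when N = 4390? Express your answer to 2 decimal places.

0.37 per month

(1/N)·dN/dt = r(1 − N/K) = 0.43 × (1 − 4390/33700).
= 0.43 × 0.86973 = 0.37399.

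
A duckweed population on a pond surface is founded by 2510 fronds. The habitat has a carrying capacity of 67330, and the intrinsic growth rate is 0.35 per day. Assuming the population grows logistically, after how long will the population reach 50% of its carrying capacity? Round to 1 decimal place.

9.3 days

A = (K − N₀)/N₀ = (67330 − 2510)/2510 = 25.825.
Solve 67330/(1 + 25.825·e^(−0.35t)) = 33665: 1 + 25.825·e^(−0.35t) = 2, so e^(−0.35t) = 0.0387226.
−0.35·t = ln(0.0387226) = -3.2513, so t = 3.2513/0.35 = 9.2895.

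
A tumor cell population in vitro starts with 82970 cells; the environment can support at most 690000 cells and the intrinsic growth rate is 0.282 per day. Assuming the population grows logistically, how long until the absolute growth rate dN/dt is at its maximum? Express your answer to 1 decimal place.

7.1 days

Logistic growth is fastest at N = K/2 = 345000.
A = (K − N₀)/N₀ = 7.3163. Set K/(1 + A·e^(−rt)) = K/2 → A·e^(−rt) = 1.
e^(−0.282t) = 1/7.3163 = 0.136682, so t = ln(7.3163)/0.282 = 1.9901/0.282 = 7.0571.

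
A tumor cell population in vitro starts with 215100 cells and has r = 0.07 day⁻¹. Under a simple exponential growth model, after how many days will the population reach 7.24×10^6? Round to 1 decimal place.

50.2 days

Set N₀·e^(rt) = 7.24×10^6: e^(0.07·t) = 7.24×10^6/215100 = 33.659.
0.07·t = ln(33.659) = 3.5163, so t = 3.5163/0.07 = 50.232.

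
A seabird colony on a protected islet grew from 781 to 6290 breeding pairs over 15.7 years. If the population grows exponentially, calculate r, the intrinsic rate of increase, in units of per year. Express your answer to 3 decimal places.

0.133 per year

From N(t) = N₀·e^(rt): e^(r·15.7) = 6290/781 = 8.0538.
r·15.7 = ln(8.0538) = 2.0861, so r = 2.0861/15.7 = 0.13288.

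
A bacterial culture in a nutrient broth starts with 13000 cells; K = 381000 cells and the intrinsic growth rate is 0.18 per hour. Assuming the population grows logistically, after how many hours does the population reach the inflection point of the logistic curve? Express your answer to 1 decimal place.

Logistic growth is fastest at N = K/2 = 190500.
A = (K − N₀)/N₀ = 28.308. Set K/(1 + A·e^(−rt)) = K/2 → A·e^(−rt) = 1.
e^(−0.18t) = 1/28.308 = 0.0353261, so t = ln(28.308)/0.18 = 3.3431/0.18 = 18.573.

18.6 hours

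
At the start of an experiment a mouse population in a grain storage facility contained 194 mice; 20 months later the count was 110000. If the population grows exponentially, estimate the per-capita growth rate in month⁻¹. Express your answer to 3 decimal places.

From N(t) = N₀·e^(rt): e^(r·20) = 110000/194 = 567.01.
r·20 = ln(567.01) = 6.3404, so r = 6.3404/20 = 0.31702.

0.317 per month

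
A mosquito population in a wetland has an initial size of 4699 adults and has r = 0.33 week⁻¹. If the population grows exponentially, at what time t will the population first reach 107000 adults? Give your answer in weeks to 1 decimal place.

9.5 weeks

Set N₀·e^(rt) = 107000: e^(0.33·t) = 107000/4699 = 22.771.
0.33·t = ln(22.771) = 3.1255, so t = 3.1255/0.33 = 9.4711.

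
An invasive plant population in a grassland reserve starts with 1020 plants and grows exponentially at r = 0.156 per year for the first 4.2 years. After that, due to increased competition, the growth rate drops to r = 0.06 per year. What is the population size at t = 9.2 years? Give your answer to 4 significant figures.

Phase 1: N(4.2) = 1020·e^(0.156×4.2) = 1020·e^0.6552 = 1964.04.
Phase 2 runs for 9.2 − 4.2 = 5 years at r = 0.06.
N(9.2) = 1964.04·e^(0.06×5) = 1964.04·e^0.3 = 2651.17.

2651 plants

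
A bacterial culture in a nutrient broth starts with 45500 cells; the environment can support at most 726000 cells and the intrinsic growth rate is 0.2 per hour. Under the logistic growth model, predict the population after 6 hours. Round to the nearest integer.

131888 cells

A = (K − N₀)/N₀ = (726000 − 45500)/45500 = 14.956.
N(t) = K/(1 + A·e^(−rt)) = 726000/(1 + 14.956×e^(−0.2×6)).
e^(−1.2) = 0.30119; denominator = 1 + 14.956×0.30119 = 5.5047.
N = 726000/5.5047 = 131888.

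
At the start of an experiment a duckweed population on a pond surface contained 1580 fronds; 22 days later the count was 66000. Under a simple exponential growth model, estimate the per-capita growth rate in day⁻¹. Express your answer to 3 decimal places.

From N(t) = N₀·e^(rt): e^(r·22) = 66000/1580 = 41.772.
r·22 = ln(41.772) = 3.7322, so r = 3.7322/22 = 0.16965.

0.170 per day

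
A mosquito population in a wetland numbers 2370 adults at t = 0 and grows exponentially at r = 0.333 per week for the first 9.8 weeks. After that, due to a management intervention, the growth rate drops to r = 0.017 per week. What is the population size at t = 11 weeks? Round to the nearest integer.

63224 adults

Phase 1: N(9.8) = 2370·e^(0.333×9.8) = 2370·e^3.263 = 61947.7.
Phase 2 runs for 11 − 9.8 = 1.2 weeks at r = 0.017.
N(11) = 61947.7·e^(0.017×1.2) = 61947.7·e^0.0204 = 63224.4.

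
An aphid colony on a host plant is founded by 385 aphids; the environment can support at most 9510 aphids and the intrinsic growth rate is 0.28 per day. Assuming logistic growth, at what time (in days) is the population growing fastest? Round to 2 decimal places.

Logistic growth is fastest at N = K/2 = 4755.
A = (K − N₀)/N₀ = 23.701. Set K/(1 + A·e^(−rt)) = K/2 → A·e^(−rt) = 1.
e^(−0.28t) = 1/23.701 = 0.0421918, so t = ln(23.701)/0.28 = 3.1655/0.28 = 11.305.

11.31 days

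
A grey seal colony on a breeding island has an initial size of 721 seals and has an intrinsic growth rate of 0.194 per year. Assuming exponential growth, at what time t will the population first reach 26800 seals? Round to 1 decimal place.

18.6 years

Set N₀·e^(rt) = 26800: e^(0.194·t) = 26800/721 = 37.171.
0.194·t = ln(37.171) = 3.6155, so t = 3.6155/0.194 = 18.637.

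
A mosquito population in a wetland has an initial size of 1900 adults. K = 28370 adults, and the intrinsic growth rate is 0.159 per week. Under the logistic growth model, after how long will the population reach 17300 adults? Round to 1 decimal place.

A = (K − N₀)/N₀ = (28370 − 1900)/1900 = 13.932.
Solve 28370/(1 + 13.932·e^(−0.159t)) = 17300: 1 + 13.932·e^(−0.159t) = 1.6399, so e^(−0.159t) = 0.0459305.
−0.159·t = ln(0.0459305) = -3.0806, so t = 3.0806/0.159 = 19.375.

19.4 weeks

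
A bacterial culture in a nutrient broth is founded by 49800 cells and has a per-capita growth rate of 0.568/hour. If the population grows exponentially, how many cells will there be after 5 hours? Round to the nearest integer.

N(t) = N₀·e^(rt) = 49800 × e^(0.568×5) = 49800 × e^2.84.
e^2.84 ≈ 17.116, so N ≈ 49800 × 17.116 = 852365.

852365 cells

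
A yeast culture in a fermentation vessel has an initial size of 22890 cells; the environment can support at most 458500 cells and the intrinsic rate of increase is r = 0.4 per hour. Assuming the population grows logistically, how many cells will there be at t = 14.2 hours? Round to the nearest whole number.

430532 cells

A = (K − N₀)/N₀ = (458500 − 22890)/22890 = 19.031.
N(t) = K/(1 + A·e^(−rt)) = 458500/(1 + 19.031×e^(−0.4×14.2)).
e^(−5.68) = 0.0034136; denominator = 1 + 19.031×0.0034136 = 1.065.
N = 458500/1.065 = 430532.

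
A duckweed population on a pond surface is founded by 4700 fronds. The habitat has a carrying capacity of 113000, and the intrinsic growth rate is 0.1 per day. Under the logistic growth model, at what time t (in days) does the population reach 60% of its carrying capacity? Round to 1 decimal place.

A = (K − N₀)/N₀ = (113000 − 4700)/4700 = 23.043.
Solve 113000/(1 + 23.043·e^(−0.1t)) = 67800: 1 + 23.043·e^(−0.1t) = 1.6667, so e^(−0.1t) = 0.028932.
−0.1·t = ln(0.028932) = -3.5428, so t = 3.5428/0.1 = 35.428.

35.4 days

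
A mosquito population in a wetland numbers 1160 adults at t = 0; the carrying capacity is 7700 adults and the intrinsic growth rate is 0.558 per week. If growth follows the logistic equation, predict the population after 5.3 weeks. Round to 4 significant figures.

A = (K − N₀)/N₀ = (7700 − 1160)/1160 = 5.6379.
N(t) = K/(1 + A·e^(−rt)) = 7700/(1 + 5.6379×e^(−0.558×5.3)).
e^(−2.957) = 0.051954; denominator = 1 + 5.6379×0.051954 = 1.2929.
N = 7700/1.2929 = 5955.55.

5956 adults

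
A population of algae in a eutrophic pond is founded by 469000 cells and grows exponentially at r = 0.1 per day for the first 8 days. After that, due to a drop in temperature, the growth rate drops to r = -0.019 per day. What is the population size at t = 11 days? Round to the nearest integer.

Phase 1: N(8) = 469000·e^(0.1×8) = 469000·e^0.8 = 1.043779×10^6.
Phase 2 runs for 11 − 8 = 3 days at r = -0.019.
N(11) = 1.043779×10^6·e^(-0.019×3) = 1.043779×10^6·e^-0.057 = 985947.

985947 cells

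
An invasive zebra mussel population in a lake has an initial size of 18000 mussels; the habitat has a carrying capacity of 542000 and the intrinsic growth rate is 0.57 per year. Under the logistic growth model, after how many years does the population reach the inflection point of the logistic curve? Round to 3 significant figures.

Logistic growth is fastest at N = K/2 = 271000.
A = (K − N₀)/N₀ = 29.111. Set K/(1 + A·e^(−rt)) = K/2 → A·e^(−rt) = 1.
e^(−0.57t) = 1/29.111 = 0.0343511, so t = ln(29.111)/0.57 = 3.3711/0.57 = 5.9142.

5.91 years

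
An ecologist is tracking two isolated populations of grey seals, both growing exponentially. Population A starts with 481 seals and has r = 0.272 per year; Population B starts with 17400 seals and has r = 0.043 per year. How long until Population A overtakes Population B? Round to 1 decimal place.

15.7 years

Set 481·e^(0.272t) = 17400·e^(0.043t).
e^((0.272 − 0.043)t) = 17400/481 → e^(0.229·t) = 36.175.
0.229·t = ln(36.175) = 3.5884, so t = 3.5884/0.229 = 15.67.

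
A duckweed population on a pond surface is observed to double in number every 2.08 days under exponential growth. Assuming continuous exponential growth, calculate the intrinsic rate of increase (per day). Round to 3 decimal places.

0.333 per day

r = ln(2)/t_d = 0.6931/2.08 = 0.33324.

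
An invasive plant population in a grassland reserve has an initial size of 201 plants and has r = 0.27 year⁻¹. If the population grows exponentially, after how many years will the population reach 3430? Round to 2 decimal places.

Set N₀·e^(rt) = 3430: e^(0.27·t) = 3430/201 = 17.065.
0.27·t = ln(17.065) = 2.837, so t = 2.837/0.27 = 10.507.

10.51 years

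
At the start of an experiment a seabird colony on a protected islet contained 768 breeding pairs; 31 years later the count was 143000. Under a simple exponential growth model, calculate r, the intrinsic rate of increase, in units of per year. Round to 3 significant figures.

From N(t) = N₀·e^(rt): e^(r·31) = 143000/768 = 186.2.
r·31 = ln(186.2) = 5.2268, so r = 5.2268/31 = 0.16861.

0.169 per year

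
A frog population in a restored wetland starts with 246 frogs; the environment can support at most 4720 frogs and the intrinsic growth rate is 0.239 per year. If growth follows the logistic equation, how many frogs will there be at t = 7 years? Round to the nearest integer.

A = (K − N₀)/N₀ = (4720 − 246)/246 = 18.187.
N(t) = K/(1 + A·e^(−rt)) = 4720/(1 + 18.187×e^(−0.239×7)).
e^(−1.673) = 0.18768; denominator = 1 + 18.187×0.18768 = 4.4134.
N = 4720/4.4134 = 1069.47.

1069 frogs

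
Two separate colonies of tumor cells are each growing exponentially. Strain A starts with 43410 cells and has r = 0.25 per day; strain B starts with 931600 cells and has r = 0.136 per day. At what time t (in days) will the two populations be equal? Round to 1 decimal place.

Set 43410·e^(0.25t) = 931600·e^(0.136t).
e^((0.25 − 0.136)t) = 931600/43410 → e^(0.114·t) = 21.46.
0.114·t = ln(21.46) = 3.0662, so t = 3.0662/0.114 = 26.897.

26.9 days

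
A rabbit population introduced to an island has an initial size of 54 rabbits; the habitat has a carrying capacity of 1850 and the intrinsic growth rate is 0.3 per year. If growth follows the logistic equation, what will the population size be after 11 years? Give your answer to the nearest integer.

831 rabbits

A = (K − N₀)/N₀ = (1850 − 54)/54 = 33.259.
N(t) = K/(1 + A·e^(−rt)) = 1850/(1 + 33.259×e^(−0.3×11)).
e^(−3.3) = 0.036883; denominator = 1 + 33.259×0.036883 = 2.2267.
N = 1850/2.2267 = 830.823.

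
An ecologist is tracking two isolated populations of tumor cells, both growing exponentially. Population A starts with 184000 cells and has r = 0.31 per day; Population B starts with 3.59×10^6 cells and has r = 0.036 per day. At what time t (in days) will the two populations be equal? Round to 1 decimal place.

Set 184000·e^(0.31t) = 3.59×10^6·e^(0.036t).
e^((0.31 − 0.036)t) = 3.59×10^6/184000 → e^(0.274·t) = 19.511.
0.274·t = ln(19.511) = 2.971, so t = 2.971/0.274 = 10.843.

10.8 days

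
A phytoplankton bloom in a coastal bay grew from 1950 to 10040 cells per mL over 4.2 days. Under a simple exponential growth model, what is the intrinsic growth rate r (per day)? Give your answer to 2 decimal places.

From N(t) = N₀·e^(rt): e^(r·4.2) = 10040/1950 = 5.1487.
r·4.2 = ln(5.1487) = 1.6387, so r = 1.6387/4.2 = 0.39018.

0.39 per day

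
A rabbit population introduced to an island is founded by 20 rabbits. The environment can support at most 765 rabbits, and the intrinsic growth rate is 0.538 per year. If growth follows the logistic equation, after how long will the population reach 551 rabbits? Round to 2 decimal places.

8.48 years

A = (K − N₀)/N₀ = (765 − 20)/20 = 37.25.
Solve 765/(1 + 37.25·e^(−0.538t)) = 551: 1 + 37.25·e^(−0.538t) = 1.3884, so e^(−0.538t) = 0.0104264.
−0.538·t = ln(0.0104264) = -4.5634, so t = 4.5634/0.538 = 8.4822.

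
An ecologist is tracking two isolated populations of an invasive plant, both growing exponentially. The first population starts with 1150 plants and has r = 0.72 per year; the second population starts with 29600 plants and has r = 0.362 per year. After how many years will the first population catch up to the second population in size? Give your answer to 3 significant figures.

Set 1150·e^(0.72t) = 29600·e^(0.362t).
e^((0.72 − 0.362)t) = 29600/1150 → e^(0.358·t) = 25.739.
0.358·t = ln(25.739) = 3.248, so t = 3.248/0.358 = 9.0727.

9.07 years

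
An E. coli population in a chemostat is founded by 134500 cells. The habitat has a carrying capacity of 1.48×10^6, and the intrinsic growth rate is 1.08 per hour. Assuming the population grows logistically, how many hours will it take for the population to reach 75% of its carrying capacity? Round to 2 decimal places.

3.15 hours

A = (K − N₀)/N₀ = (1.48×10^6 − 134500)/134500 = 10.004.
Solve 1.48×10^6/(1 + 10.004·e^(−1.08t)) = 1.11×10^6: 1 + 10.004·e^(−1.08t) = 1.3333, so e^(−1.08t) = 0.0333209.
−1.08·t = ln(0.0333209) = -3.4016, so t = 3.4016/1.08 = 3.1496.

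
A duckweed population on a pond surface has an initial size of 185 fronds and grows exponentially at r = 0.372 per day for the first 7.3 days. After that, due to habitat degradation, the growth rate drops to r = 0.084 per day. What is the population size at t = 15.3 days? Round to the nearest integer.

5475 fronds

Phase 1: N(7.3) = 185·e^(0.372×7.3) = 185·e^2.716 = 2796.03.
Phase 2 runs for 15.3 − 7.3 = 8 days at r = 0.084.
N(15.3) = 2796.03·e^(0.084×8) = 2796.03·e^0.672 = 5475.05.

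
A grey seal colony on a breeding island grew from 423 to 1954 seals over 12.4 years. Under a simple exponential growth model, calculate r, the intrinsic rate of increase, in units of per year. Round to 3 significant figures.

From N(t) = N₀·e^(rt): e^(r·12.4) = 1954/423 = 4.6194.
r·12.4 = ln(4.6194) = 1.5303, so r = 1.5303/12.4 = 0.12341.

0.123 per year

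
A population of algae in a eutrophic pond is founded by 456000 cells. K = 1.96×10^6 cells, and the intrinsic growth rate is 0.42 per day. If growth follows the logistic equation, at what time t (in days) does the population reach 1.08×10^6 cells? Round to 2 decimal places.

A = (K − N₀)/N₀ = (1.96×10^6 − 456000)/456000 = 3.2982.
Solve 1.96×10^6/(1 + 3.2982·e^(−0.42t)) = 1.08×10^6: 1 + 3.2982·e^(−0.42t) = 1.8148, so e^(−0.42t) = 0.247045.
−0.42·t = ln(0.247045) = -1.3982, so t = 1.3982/0.42 = 3.329.

3.33 days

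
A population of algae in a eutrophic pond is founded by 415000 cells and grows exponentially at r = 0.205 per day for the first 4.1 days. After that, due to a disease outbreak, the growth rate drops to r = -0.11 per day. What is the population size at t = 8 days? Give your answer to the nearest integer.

Phase 1: N(4.1) = 415000·e^(0.205×4.1) = 415000·e^0.8405 = 961773.
Phase 2 runs for 8 − 4.1 = 3.9 days at r = -0.11.
N(8) = 961773·e^(-0.11×3.9) = 961773·e^-0.429 = 626268.

626268 cells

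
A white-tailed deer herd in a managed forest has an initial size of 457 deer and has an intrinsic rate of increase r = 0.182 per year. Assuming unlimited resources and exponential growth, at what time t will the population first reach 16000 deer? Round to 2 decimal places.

19.54 years

Set N₀·e^(rt) = 16000: e^(0.182·t) = 16000/457 = 35.011.
0.182·t = ln(35.011) = 3.5557, so t = 3.5557/0.182 = 19.537.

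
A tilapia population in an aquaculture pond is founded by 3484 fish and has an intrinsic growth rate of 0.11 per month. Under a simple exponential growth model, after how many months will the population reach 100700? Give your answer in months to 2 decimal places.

Set N₀·e^(rt) = 100700: e^(0.11·t) = 100700/3484 = 28.904.
0.11·t = ln(28.904) = 3.364, so t = 3.364/0.11 = 30.581.

30.58 months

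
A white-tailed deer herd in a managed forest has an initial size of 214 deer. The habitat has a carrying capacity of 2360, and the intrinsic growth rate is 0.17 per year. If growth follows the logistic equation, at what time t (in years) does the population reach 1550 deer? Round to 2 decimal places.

A = (K − N₀)/N₀ = (2360 − 214)/214 = 10.028.
Solve 2360/(1 + 10.028·e^(−0.17t)) = 1550: 1 + 10.028·e^(−0.17t) = 1.5226, so e^(−0.17t) = 0.052112.
−0.17·t = ln(0.052112) = -2.9544, so t = 2.9544/0.17 = 17.379.

17.38 years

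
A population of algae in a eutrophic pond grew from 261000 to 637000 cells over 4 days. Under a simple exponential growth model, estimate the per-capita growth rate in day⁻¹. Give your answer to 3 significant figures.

From N(t) = N₀·e^(rt): e^(r·4) = 637000/261000 = 2.4406.
r·4 = ln(2.4406) = 0.89225, so r = 0.89225/4 = 0.22306.

0.223 per day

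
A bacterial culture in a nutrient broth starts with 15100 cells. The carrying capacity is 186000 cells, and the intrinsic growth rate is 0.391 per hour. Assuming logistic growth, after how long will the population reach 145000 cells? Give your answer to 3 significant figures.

A = (K − N₀)/N₀ = (186000 − 15100)/15100 = 11.318.
Solve 186000/(1 + 11.318·e^(−0.391t)) = 145000: 1 + 11.318·e^(−0.391t) = 1.2828, so e^(−0.391t) = 0.0249834.
−0.391·t = ln(0.0249834) = -3.6895, so t = 3.6895/0.391 = 9.4362.

9.44 hours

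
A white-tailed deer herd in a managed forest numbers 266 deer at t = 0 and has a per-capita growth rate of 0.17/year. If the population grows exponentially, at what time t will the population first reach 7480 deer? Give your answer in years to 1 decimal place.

Set N₀·e^(rt) = 7480: e^(0.17·t) = 7480/266 = 28.12.
0.17·t = ln(28.12) = 3.3365, so t = 3.3365/0.17 = 19.626.

19.6 years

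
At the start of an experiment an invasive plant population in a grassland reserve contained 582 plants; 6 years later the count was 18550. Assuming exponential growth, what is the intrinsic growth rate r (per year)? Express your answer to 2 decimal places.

From N(t) = N₀·e^(rt): e^(r·6) = 18550/582 = 31.873.
r·6 = ln(31.873) = 3.4618, so r = 3.4618/6 = 0.57696.

0.58 per year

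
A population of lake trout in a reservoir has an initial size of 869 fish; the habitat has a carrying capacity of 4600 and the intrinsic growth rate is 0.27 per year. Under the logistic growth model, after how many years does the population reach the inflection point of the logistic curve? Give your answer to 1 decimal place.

Logistic growth is fastest at N = K/2 = 2300.
A = (K − N₀)/N₀ = 4.2934. Set K/(1 + A·e^(−rt)) = K/2 → A·e^(−rt) = 1.
e^(−0.27t) = 1/4.2934 = 0.232913, so t = ln(4.2934)/0.27 = 1.4571/0.27 = 5.3966.

5.4 years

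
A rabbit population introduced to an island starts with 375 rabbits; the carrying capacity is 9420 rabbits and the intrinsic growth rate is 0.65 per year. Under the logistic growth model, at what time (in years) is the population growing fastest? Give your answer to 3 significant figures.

Logistic growth is fastest at N = K/2 = 4710.
A = (K − N₀)/N₀ = 24.12. Set K/(1 + A·e^(−rt)) = K/2 → A·e^(−rt) = 1.
e^(−0.65t) = 1/24.12 = 0.0414594, so t = ln(24.12)/0.65 = 3.183/0.65 = 4.897.

4.90 years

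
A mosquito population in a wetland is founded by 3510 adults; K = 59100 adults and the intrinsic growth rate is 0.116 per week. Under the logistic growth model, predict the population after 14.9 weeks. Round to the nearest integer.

15503 adults

A = (K − N₀)/N₀ = (59100 − 3510)/3510 = 15.838.
N(t) = K/(1 + A·e^(−rt)) = 59100/(1 + 15.838×e^(−0.116×14.9)).
e^(−1.728) = 0.17757; denominator = 1 + 15.838×0.17757 = 3.8123.
N = 59100/3.8123 = 15502.6.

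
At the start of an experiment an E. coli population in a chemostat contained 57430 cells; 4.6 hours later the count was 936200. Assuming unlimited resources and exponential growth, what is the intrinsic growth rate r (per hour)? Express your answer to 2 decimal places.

From N(t) = N₀·e^(rt): e^(r·4.6) = 936200/57430 = 16.302.
r·4.6 = ln(16.302) = 2.7913, so r = 2.7913/4.6 = 0.6068.

0.61 per hour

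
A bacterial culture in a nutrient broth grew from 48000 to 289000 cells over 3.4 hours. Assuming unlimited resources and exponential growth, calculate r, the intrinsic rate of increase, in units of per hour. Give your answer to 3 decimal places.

0.528 per hour

From N(t) = N₀·e^(rt): e^(r·3.4) = 289000/48000 = 6.0208.
r·3.4 = ln(6.0208) = 1.7952, so r = 1.7952/3.4 = 0.52801.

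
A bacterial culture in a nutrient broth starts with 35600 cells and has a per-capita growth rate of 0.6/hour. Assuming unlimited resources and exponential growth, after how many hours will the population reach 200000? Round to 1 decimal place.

2.9 hours

Set N₀·e^(rt) = 200000: e^(0.6·t) = 200000/35600 = 5.618.
0.6·t = ln(5.618) = 1.726, so t = 1.726/0.6 = 2.8766.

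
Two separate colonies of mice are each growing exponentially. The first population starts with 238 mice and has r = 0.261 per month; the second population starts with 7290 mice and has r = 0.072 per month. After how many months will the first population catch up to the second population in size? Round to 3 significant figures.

Set 238·e^(0.261t) = 7290·e^(0.072t).
e^((0.261 − 0.072)t) = 7290/238 → e^(0.189·t) = 30.63.
0.189·t = ln(30.63) = 3.422, so t = 3.422/0.189 = 18.106.

18.1 months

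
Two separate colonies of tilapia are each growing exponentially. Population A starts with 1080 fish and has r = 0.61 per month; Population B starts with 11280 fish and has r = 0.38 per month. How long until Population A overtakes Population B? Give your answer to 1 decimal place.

10.2 months

Set 1080·e^(0.61t) = 11280·e^(0.38t).
e^((0.61 − 0.38)t) = 11280/1080 → e^(0.23·t) = 10.444.
0.23·t = ln(10.444) = 2.3461, so t = 2.3461/0.23 = 10.2.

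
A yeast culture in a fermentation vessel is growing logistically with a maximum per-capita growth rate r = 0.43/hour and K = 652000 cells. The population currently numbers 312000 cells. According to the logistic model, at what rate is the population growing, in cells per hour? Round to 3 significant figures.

70000 cells per hour

dN/dt = rN(1 − N/K) = 0.43 × 312000 × (1 − 312000/652000).
1 − 312000/652000 = 0.52147; dN/dt = 0.43 × 312000 × 0.52147 = 69961.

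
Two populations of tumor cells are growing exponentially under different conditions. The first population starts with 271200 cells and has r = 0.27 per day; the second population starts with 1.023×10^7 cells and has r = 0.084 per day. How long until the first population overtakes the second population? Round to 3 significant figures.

Set 271200·e^(0.27t) = 1.023×10^7·e^(0.084t).
e^((0.27 − 0.084)t) = 1.023×10^7/271200 → e^(0.186·t) = 37.721.
0.186·t = ln(37.721) = 3.6302, so t = 3.6302/0.186 = 19.517.

19.5 days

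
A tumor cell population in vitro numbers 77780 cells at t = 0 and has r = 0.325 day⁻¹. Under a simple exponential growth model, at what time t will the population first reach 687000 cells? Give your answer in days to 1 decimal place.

Set N₀·e^(rt) = 687000: e^(0.325·t) = 687000/77780 = 8.8326.
0.325·t = ln(8.8326) = 2.1784, so t = 2.1784/0.325 = 6.7029.

6.7 days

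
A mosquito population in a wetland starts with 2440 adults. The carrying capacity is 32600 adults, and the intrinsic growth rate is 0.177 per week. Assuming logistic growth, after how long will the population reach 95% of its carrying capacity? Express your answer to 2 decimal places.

A = (K − N₀)/N₀ = (32600 − 2440)/2440 = 12.361.
Solve 32600/(1 + 12.361·e^(−0.177t)) = 30970: 1 + 12.361·e^(−0.177t) = 1.0526, so e^(−0.177t) = 0.00425799.
−0.177·t = ln(0.00425799) = -5.459, so t = 5.459/0.177 = 30.842.

30.84 weeks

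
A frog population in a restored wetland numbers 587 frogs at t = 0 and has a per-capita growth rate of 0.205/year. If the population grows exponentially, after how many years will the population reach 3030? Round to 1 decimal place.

Set N₀·e^(rt) = 3030: e^(0.205·t) = 3030/587 = 5.1618.
0.205·t = ln(5.1618) = 1.6413, so t = 1.6413/0.205 = 8.0063.

8.0 years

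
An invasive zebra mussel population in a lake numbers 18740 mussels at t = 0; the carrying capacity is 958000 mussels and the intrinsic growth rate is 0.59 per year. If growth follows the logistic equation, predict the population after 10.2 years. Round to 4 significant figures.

853800 mussels

A = (K − N₀)/N₀ = (958000 − 18740)/18740 = 50.121.
N(t) = K/(1 + A·e^(−rt)) = 958000/(1 + 50.121×e^(−0.59×10.2)).
e^(−6.018) = 0.0024345; denominator = 1 + 50.121×0.0024345 = 1.122.
N = 958000/1.122 = 853817.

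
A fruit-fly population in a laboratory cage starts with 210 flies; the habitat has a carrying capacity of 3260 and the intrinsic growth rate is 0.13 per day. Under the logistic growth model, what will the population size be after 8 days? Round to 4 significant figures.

A = (K − N₀)/N₀ = (3260 − 210)/210 = 14.524.
N(t) = K/(1 + A·e^(−rt)) = 3260/(1 + 14.524×e^(−0.13×8)).
e^(−1.04) = 0.35345; denominator = 1 + 14.524×0.35345 = 6.1335.
N = 3260/6.1335 = 531.507.

531.5 flies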